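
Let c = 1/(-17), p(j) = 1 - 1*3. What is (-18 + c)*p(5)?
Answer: 614/17 ≈ 36.118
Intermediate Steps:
p(j) = -2 (p(j) = 1 - 3 = -2)
c = -1/17 ≈ -0.058824
(-18 + c)*p(5) = (-18 - 1/17)*(-2) = -307/17*(-2) = 614/17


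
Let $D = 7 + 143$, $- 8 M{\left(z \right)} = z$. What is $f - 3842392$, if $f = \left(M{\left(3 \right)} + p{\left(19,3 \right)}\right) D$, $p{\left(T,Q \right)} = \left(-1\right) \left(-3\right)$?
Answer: $- \frac{15367993}{4} \approx -3.842 \cdot 10^{6}$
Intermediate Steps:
$p{\left(T,Q \right)} = 3$
$M{\left(z \right)} = - \frac{z}{8}$
$D = 150$
$f = \frac{1575}{4}$ ($f = \left(\left(- \frac{1}{8}\right) 3 + 3\right) 150 = \left(- \frac{3}{8} + 3\right) 150 = \frac{21}{8} \cdot 150 = \frac{1575}{4} \approx 393.75$)
$f - 3842392 = \frac{1575}{4} - 3842392 = - \frac{15367993}{4}$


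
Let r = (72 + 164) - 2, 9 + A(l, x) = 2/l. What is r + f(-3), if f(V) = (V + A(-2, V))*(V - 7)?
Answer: 364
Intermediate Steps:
A(l, x) = -9 + 2/l
r = 234 (r = 236 - 2 = 234)
f(V) = (-10 + V)*(-7 + V) (f(V) = (V + (-9 + 2/(-2)))*(V - 7) = (V + (-9 + 2*(-½)))*(-7 + V) = (V + (-9 - 1))*(-7 + V) = (V - 10)*(-7 + V) = (-10 + V)*(-7 + V))
r + f(-3) = 234 + (70 + (-3)² - 17*(-3)) = 234 + (70 + 9 + 51) = 234 + 130 = 364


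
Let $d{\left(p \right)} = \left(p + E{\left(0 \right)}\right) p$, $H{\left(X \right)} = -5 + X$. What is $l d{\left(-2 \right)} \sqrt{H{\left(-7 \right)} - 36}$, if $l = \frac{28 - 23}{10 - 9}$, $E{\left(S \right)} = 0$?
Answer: $80 i \sqrt{3} \approx 138.56 i$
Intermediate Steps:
$l = 5$ ($l = \frac{5}{1} = 5 \cdot 1 = 5$)
$d{\left(p \right)} = p^{2}$ ($d{\left(p \right)} = \left(p + 0\right) p = p p = p^{2}$)
$l d{\left(-2 \right)} \sqrt{H{\left(-7 \right)} - 36} = 5 \left(-2\right)^{2} \sqrt{\left(-5 - 7\right) - 36} = 5 \cdot 4 \sqrt{-12 - 36} = 20 \sqrt{-48} = 20 \cdot 4 i \sqrt{3} = 80 i \sqrt{3}$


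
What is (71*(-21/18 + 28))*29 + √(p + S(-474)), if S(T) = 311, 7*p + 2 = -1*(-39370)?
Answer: 331499/6 + √5935 ≈ 55327.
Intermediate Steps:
p = 5624 (p = -2/7 + (-1*(-39370))/7 = -2/7 + (⅐)*39370 = -2/7 + 39370/7 = 5624)
(71*(-21/18 + 28))*29 + √(p + S(-474)) = (71*(-21/18 + 28))*29 + √(5624 + 311) = (71*(-21*1/18 + 28))*29 + √5935 = (71*(-7/6 + 28))*29 + √5935 = (71*(161/6))*29 + √5935 = (11431/6)*29 + √5935 = 331499/6 + √5935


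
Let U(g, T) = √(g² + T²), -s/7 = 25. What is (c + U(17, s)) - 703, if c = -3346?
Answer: -4049 + √30914 ≈ -3873.2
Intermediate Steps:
s = -175 (s = -7*25 = -175)
U(g, T) = √(T² + g²)
(c + U(17, s)) - 703 = (-3346 + √((-175)² + 17²)) - 703 = (-3346 + √(30625 + 289)) - 703 = (-3346 + √30914) - 703 = -4049 + √30914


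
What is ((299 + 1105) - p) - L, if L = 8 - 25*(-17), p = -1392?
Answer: 2363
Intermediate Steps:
L = 433 (L = 8 + 425 = 433)
((299 + 1105) - p) - L = ((299 + 1105) - 1*(-1392)) - 1*433 = (1404 + 1392) - 433 = 2796 - 433 = 2363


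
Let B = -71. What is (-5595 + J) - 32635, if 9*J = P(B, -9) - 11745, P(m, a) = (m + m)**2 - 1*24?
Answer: -335675/9 ≈ -37297.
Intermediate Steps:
P(m, a) = -24 + 4*m**2 (P(m, a) = (2*m)**2 - 24 = 4*m**2 - 24 = -24 + 4*m**2)
J = 8395/9 (J = ((-24 + 4*(-71)**2) - 11745)/9 = ((-24 + 4*5041) - 11745)/9 = ((-24 + 20164) - 11745)/9 = (20140 - 11745)/9 = (1/9)*8395 = 8395/9 ≈ 932.78)
(-5595 + J) - 32635 = (-5595 + 8395/9) - 32635 = -41960/9 - 32635 = -335675/9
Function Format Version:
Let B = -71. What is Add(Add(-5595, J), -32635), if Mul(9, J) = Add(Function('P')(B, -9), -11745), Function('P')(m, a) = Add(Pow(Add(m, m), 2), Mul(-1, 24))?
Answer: Rational(-335675, 9) ≈ -37297.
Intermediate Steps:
Function('P')(m, a) = Add(-24, Mul(4, Pow(m, 2))) (Function('P')(m, a) = Add(Pow(Mul(2, m), 2), -24) = Add(Mul(4, Pow(m, 2)), -24) = Add(-24, Mul(4, Pow(m, 2))))
J = Rational(8395, 9) (J = Mul(Rational(1, 9), Add(Add(-24, Mul(4, Pow(-71, 2))), -11745)) = Mul(Rational(1, 9), Add(Add(-24, Mul(4, 5041)), -11745)) = Mul(Rational(1, 9), Add(Add(-24, 20164), -11745)) = Mul(Rational(1, 9), Add(20140, -11745)) = Mul(Rational(1, 9), 8395) = Rational(8395, 9) ≈ 932.78)
Add(Add(-5595, J), -32635) = Add(Add(-5595, Rational(8395, 9)), -32635) = Add(Rational(-41960, 9), -32635) = Rational(-335675, 9)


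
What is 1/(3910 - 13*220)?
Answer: 1/1050 ≈ 0.00095238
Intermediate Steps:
1/(3910 - 13*220) = 1/(3910 - 2860) = 1/1050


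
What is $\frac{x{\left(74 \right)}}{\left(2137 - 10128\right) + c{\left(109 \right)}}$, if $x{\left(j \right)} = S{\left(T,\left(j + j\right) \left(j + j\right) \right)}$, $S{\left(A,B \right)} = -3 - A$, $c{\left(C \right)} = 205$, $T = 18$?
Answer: $\frac{21}{7786} \approx 0.0026971$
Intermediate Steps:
$x{\left(j \right)} = -21$ ($x{\left(j \right)} = -3 - 18 = -21$)
$\frac{x{\left(74 \right)}}{\left(2137 - 10128\right) + c{\left(109 \right)}} = - \frac{21}{\left(2137 - 10128\right) + 205} = - \frac{21}{-7991 + 205} = - \frac{21}{-7786} = \left(-21\right) \left(- \frac{1}{7786}\right) = \frac{21}{7786}$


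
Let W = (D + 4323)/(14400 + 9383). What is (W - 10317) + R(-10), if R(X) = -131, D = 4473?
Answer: -248475988/23783 ≈ -10448.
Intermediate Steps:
W = 8796/23783 (W = (4473 + 4323)/(14400 + 9383) = 8796/23783 ≈ 0.36984)
(W - 10317) + R(-10) = (8796/23783 - 10317) - 131 = -245360415/23783 - 131 = -248475988/23783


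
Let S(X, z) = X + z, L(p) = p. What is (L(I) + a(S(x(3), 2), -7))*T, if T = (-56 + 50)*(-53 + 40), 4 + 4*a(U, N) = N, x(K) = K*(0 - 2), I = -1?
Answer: -585/2 ≈ -292.50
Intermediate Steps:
x(K) = -2*K (x(K) = K*(-2) = -2*K)
a(U, N) = -1 + N/4
T = 78 (T = -6*(-13) = 78)
(L(I) + a(S(x(3), 2), -7))*T = (-1 + (-1 + (1/4)*(-7)))*78 = (-1 + (-1 - 7/4))*78 = (-1 - 11/4)*78 = -15/4*78 = -585/2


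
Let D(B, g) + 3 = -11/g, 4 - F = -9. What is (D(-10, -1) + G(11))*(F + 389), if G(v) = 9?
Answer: 6834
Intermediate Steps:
F = 13 (F = 4 - 1*(-9) = 4 + 9 = 13)
D(B, g) = -3 - 11/g
(D(-10, -1) + G(11))*(F + 389) = ((-3 - 11/(-1)) + 9)*(13 + 389) = ((-3 - 11*(-1)) + 9)*402 = ((-3 + 11) + 9)*402 = (8 + 9)*402 = 17*402 = 6834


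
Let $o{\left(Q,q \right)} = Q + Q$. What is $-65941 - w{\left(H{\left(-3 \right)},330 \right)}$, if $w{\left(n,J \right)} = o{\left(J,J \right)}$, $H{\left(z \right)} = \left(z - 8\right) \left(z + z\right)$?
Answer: $-66601$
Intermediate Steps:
$H{\left(z \right)} = 2 z \left(-8 + z\right)$ ($H{\left(z \right)} = \left(-8 + z\right) 2 z = 2 z \left(-8 + z\right)$)
$o{\left(Q,q \right)} = 2 Q$
$w{\left(n,J \right)} = 2 J$
$-65941 - w{\left(H{\left(-3 \right)},330 \right)} = -65941 - 2 \cdot 330 = -65941 - 660 = -66601$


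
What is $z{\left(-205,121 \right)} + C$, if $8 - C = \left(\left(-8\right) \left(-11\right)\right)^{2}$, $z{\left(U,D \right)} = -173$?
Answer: $-7909$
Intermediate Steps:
$C = -7736$ ($C = 8 - \left(\left(-8\right) \left(-11\right)\right)^{2} = 8 - 88^{2} = 8 - 7744 = -7736$)
$z{\left(-205,121 \right)} + C = -173 - 7736 = -7909$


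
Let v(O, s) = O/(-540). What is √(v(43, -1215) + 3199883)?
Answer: √25919051655/90 ≈ 1788.8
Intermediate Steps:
v(O, s) = -O/540 (v(O, s) = O*(-1/540) = -O/540)
√(v(43, -1215) + 3199883) = √(-1/540*43 + 3199883) = √(-43/540 + 3199883) = √(1727936777/540) = √25919051655/90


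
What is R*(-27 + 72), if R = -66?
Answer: -2970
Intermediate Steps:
R*(-27 + 72) = -66*(-27 + 72) = -66*45 = -2970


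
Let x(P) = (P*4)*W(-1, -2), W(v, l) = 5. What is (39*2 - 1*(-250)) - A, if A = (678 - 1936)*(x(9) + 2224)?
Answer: 3024560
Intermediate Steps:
x(P) = 20*P (x(P) = (P*4)*5 = (4*P)*5 = 20*P)
A = -3024232 (A = (678 - 1936)*(20*9 + 2224) = -1258*(180 + 2224) = -1258*2404 = -3024232)
(39*2 - 1*(-250)) - A = (39*2 - 1*(-250)) - 1*(-3024232) = (78 + 250) + 3024232 = 328 + 3024232 = 3024560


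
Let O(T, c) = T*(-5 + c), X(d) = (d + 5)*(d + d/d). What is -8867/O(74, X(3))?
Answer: -8867/1998 ≈ -4.4379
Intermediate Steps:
X(d) = (1 + d)*(5 + d) (X(d) = (5 + d)*(d + 1) = (5 + d)*(1 + d) = (1 + d)*(5 + d))
-8867/O(74, X(3)) = -8867*1/(74*(-5 + (5 + 3² + 6*3))) = -8867*1/(74*(-5 + (5 + 9 + 18))) = -8867*1/(74*(-5 + 32)) = -8867/(74*27) = -8867/1998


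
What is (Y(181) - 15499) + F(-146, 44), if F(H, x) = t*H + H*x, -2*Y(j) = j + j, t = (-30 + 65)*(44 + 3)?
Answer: -262274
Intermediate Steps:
t = 1645 (t = 35*47 = 1645)
Y(j) = -j (Y(j) = -(j + j)/2 = -j)
F(H, x) = 1645*H + H*x
(Y(181) - 15499) + F(-146, 44) = (-1*181 - 15499) - 146*(1645 + 44) = (-181 - 15499) - 146*1689 = -15680 - 246594 = -262274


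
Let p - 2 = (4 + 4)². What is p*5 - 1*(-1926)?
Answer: 2256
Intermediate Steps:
p = 66 (p = 2 + (4 + 4)² = 2 + 8² = 2 + 64 = 66)
p*5 - 1*(-1926) = 66*5 - 1*(-1926) = 330 + 1926 = 2256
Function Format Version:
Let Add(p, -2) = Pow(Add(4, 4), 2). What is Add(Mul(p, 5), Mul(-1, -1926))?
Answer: 2256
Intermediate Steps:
p = 66 (p = Add(2, Pow(Add(4, 4), 2)) = Add(2, Pow(8, 2)) = Add(2, 64) = 66)
Add(Mul(p, 5), Mul(-1, -1926)) = Add(Mul(66, 5), Mul(-1, -1926)) = Add(330, 1926) = 2256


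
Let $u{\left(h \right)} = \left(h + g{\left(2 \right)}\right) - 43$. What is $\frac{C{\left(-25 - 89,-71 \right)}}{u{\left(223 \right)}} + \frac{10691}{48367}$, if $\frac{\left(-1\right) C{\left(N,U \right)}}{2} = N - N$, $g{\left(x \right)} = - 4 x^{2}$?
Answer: $\frac{10691}{48367} \approx 0.22104$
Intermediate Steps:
$C{\left(N,U \right)} = 0$ ($C{\left(N,U \right)} = - 2 \left(N - N\right) = \left(-2\right) 0 = 0$)
$u{\left(h \right)} = -59 + h$ ($u{\left(h \right)} = \left(h - 4 \cdot 2^{2}\right) - 43 = \left(h - 16\right) - 43 = \left(-16 + h\right) - 43 = -59 + h$)
$\frac{C{\left(-25 - 89,-71 \right)}}{u{\left(223 \right)}} + \frac{10691}{48367} = \frac{0}{-59 + 223} + \frac{10691}{48367} = \frac{0}{164} + 10691 \cdot \frac{1}{48367} = 0 \cdot \frac{1}{164} + \frac{10691}{48367} = 0 + \frac{10691}{48367} = \frac{10691}{48367}$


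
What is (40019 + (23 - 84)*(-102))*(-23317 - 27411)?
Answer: -2345713448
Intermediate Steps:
(40019 + (23 - 84)*(-102))*(-23317 - 27411) = (40019 - 61*(-102))*(-50728) = (40019 + 6222)*(-50728) = 46241*(-50728) = -2345713448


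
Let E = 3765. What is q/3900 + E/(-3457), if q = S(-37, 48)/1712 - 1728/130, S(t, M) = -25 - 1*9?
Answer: -819550501873/750155172000 ≈ -1.0925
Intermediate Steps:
S(t, M) = -34 (S(t, M) = -25 - 9 = -34)
q = -740689/55640 (q = -34/1712 - 1728/130 = -34*1/1712 - 1728*1/130 = -17/856 - 864/65 = -740689/55640 ≈ -13.312)
q/3900 + E/(-3457) = -740689/55640/3900 + 3765/(-3457) = -740689/55640*1/3900 + 3765*(-1/3457) = -740689/216996000 - 3765/3457 = -819550501873/750155172000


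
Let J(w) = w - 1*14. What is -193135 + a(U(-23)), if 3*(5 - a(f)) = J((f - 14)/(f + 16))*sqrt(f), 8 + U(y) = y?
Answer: -193130 + 11*I*sqrt(31)/3 ≈ -1.9313e+5 + 20.415*I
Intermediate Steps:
U(y) = -8 + y
J(w) = -14 + w (J(w) = w - 14 = -14 + w)
a(f) = 5 - sqrt(f)*(-14 + (-14 + f)/(16 + f))/3 (a(f) = 5 - (-14 + (f - 14)/(f + 16))*sqrt(f)/3 = 5 - (-14 + (-14 + f)/(16 + f))*sqrt(f)/3 = 5 - sqrt(f)*(-14 + (-14 + f)/(16 + f))/3)
-193135 + a(U(-23)) = -193135 + (240 + 15*(-8 - 23) + sqrt(-8 - 23)*(238 + 13*(-8 - 23)))/(3*(16 + (-8 - 23))) = -193135 + (240 + 15*(-31) + sqrt(-31)*(238 + 13*(-31)))/(3*(16 - 31)) = -193135 + (1/3)*(240 - 465 + (I*sqrt(31))*(238 - 403))/(-15) = -193135 + (1/3)*(-1/15)*(240 - 465 + (I*sqrt(31))*(-165)) = -193135 + (1/3)*(-1/15)*(240 - 465 - 165*I*sqrt(31)) = -193135 + (1/3)*(-1/15)*(-225 - 165*I*sqrt(31)) = -193135 + (5 + 11*I*sqrt(31)/3) = -193130 + 11*I*sqrt(31)/3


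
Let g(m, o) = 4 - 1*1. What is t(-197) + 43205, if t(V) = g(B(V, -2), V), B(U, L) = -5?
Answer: 43208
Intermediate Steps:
g(m, o) = 3 (g(m, o) = 4 - 1 = 3)
t(V) = 3
t(-197) + 43205 = 3 + 43205 = 43208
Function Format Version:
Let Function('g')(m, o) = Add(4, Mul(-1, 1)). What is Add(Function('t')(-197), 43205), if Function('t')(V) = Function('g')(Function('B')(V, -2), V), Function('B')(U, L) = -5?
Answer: 43208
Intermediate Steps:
Function('g')(m, o) = 3 (Function('g')(m, o) = Add(4, -1) = 3)
Function('t')(V) = 3
Add(Function('t')(-197), 43205) = Add(3, 43205) = 43208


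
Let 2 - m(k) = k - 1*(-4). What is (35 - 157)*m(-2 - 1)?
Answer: -122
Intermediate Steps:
m(k) = -2 - k (m(k) = 2 - (k - 1*(-4)) = 2 - (k + 4) = 2 - (4 + k) = 2 + (-4 - k) = -2 - k)
(35 - 157)*m(-2 - 1) = (35 - 157)*(-2 - (-2 - 1)) = -122*(-2 - 1*(-3)) = -122*(-2 + 3) = -122*1 = -122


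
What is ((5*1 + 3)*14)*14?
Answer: 1568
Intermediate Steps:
((5*1 + 3)*14)*14 = ((5 + 3)*14)*14 = (8*14)*14 = 112*14 = 1568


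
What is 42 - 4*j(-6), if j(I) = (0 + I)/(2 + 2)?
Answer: 48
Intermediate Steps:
j(I) = I/4
42 - 4*j(-6) = 42 - (-6) = 42 - 4*(-3/2) = 42 + 6 = 48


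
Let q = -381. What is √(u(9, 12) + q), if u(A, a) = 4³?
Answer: I*√317 ≈ 17.805*I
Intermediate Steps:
u(A, a) = 64
√(u(9, 12) + q) = √(64 - 381) = √(-317) = I*√317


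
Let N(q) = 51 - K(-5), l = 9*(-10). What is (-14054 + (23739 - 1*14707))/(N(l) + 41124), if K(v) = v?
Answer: -2511/20590 ≈ -0.12195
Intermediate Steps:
l = -90
N(q) = 56 (N(q) = 51 - 1*(-5) = 51 + 5 = 56)
(-14054 + (23739 - 1*14707))/(N(l) + 41124) = (-14054 + (23739 - 1*14707))/(56 + 41124) = (-14054 + (23739 - 14707))/41180 = (-14054 + 9032)*(1/41180) = -5022*1/41180 = -2511/20590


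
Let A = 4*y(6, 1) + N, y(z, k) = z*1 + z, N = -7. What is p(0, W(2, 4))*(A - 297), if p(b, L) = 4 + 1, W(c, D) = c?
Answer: -1280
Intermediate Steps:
y(z, k) = 2*z (y(z, k) = z + z = 2*z)
p(b, L) = 5
A = 41 (A = 4*(2*6) - 7 = 4*12 - 7 = 48 - 7 = 41)
p(0, W(2, 4))*(A - 297) = 5*(41 - 297) = 5*(-256) = -1280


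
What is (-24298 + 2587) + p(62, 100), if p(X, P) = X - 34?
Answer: -21683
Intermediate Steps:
p(X, P) = -34 + X
(-24298 + 2587) + p(62, 100) = (-24298 + 2587) + (-34 + 62) = -21711 + 28 = -21683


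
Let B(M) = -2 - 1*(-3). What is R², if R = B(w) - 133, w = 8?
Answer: 17424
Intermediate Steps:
B(M) = 1 (B(M) = -2 + 3 = 1)
R = -132 (R = 1 - 133 = -132)
R² = (-132)² = 17424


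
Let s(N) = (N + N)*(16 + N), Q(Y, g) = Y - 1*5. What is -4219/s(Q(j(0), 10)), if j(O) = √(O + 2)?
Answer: 223607/5474 + 12657*√2/2737 ≈ 47.389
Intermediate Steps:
j(O) = √(2 + O)
Q(Y, g) = -5 + Y (Q(Y, g) = Y - 5 = -5 + Y)
s(N) = 2*N*(16 + N) (s(N) = (2*N)*(16 + N) = 2*N*(16 + N))
-4219/s(Q(j(0), 10)) = -4219*1/(2*(-5 + √(2 + 0))*(16 + (-5 + √(2 + 0)))) = -4219*1/(2*(-5 + √2)*(16 + (-5 + √2))) = -4219*1/(2*(-5 + √2)*(11 + √2)) = -4219/(2*(-5 + √2)*(11 + √2))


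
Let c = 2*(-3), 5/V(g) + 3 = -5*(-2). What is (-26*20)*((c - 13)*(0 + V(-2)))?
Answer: 49400/7 ≈ 7057.1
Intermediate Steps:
V(g) = 5/7 (V(g) = 5/(-3 - 5*(-2)) = 5/(-3 + 10) = 5/7)
c = -6
(-26*20)*((c - 13)*(0 + V(-2))) = (-26*20)*((-6 - 13)*(0 + 5/7)) = -(-9880)*5/7 = -520*(-95/7) = 49400/7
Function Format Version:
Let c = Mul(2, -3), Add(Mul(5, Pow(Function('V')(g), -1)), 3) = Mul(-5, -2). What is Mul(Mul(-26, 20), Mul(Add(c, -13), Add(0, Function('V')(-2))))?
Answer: Rational(49400, 7) ≈ 7057.1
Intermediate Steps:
Function('V')(g) = Rational(5, 7) (Function('V')(g) = Mul(5, Pow(Add(-3, Mul(-5, -2)), -1)) = Mul(5, Pow(Add(-3, 10), -1)) = Mul(5, Pow(7, -1)) = Mul(5, Rational(1, 7)) = Rational(5, 7))
c = -6
Mul(Mul(-26, 20), Mul(Add(c, -13), Add(0, Function('V')(-2)))) = Mul(Mul(-26, 20), Mul(Add(-6, -13), Add(0, Rational(5, 7)))) = Mul(-520, Mul(-19, Rational(5, 7))) = Mul(-520, Rational(-95, 7)) = Rational(49400, 7)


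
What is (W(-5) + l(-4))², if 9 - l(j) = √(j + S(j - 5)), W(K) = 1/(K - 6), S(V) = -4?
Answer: 8636/121 - 392*I*√2/11 ≈ 71.372 - 50.397*I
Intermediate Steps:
W(K) = 1/(-6 + K)
l(j) = 9 - √(-4 + j) (l(j) = 9 - √(j - 4) = 9 - √(-4 + j))
(W(-5) + l(-4))² = (1/(-6 - 5) + (9 - √(-4 - 4)))² = (1/(-11) + (9 - √(-8)))² = (-1/11 + (9 - 2*I*√2))² = (98/11 - 2*I*√2)²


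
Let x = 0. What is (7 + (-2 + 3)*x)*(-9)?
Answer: -63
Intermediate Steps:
(7 + (-2 + 3)*x)*(-9) = (7 + (-2 + 3)*0)*(-9) = (7 + 1*0)*(-9) = (7 + 0)*(-9) = 7*(-9) = -63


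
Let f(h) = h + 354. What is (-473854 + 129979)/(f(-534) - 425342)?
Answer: 343875/425522 ≈ 0.80813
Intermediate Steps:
f(h) = 354 + h
(-473854 + 129979)/(f(-534) - 425342) = (-473854 + 129979)/((354 - 534) - 425342) = -343875/(-180 - 425342) = -343875/(-425522) = -343875*(-1/425522) = 343875/425522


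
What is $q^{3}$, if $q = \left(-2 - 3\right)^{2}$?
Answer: $15625$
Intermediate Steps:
$q = 25$ ($q = \left(-5\right)^{2} = 25$)
$q^{3} = 25^{3} = 15625$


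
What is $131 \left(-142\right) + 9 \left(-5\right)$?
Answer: $-18647$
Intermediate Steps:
$131 \left(-142\right) + 9 \left(-5\right) = -18602 - 45 = -18647$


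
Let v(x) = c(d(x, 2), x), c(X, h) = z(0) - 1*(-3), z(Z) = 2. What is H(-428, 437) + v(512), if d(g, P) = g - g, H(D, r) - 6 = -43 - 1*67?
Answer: -99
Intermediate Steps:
H(D, r) = -104 (H(D, r) = 6 + (-43 - 1*67) = 6 + (-43 - 67) = 6 - 110 = -104)
d(g, P) = 0
c(X, h) = 5 (c(X, h) = 2 - 1*(-3) = 2 + 3 = 5)
v(x) = 5
H(-428, 437) + v(512) = -104 + 5 = -99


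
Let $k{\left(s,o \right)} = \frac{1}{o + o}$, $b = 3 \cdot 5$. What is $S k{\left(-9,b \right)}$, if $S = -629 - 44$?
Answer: $- \frac{673}{30} \approx -22.433$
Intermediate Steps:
$b = 15$
$k{\left(s,o \right)} = \frac{1}{2 o}$
$S = -673$ ($S = -629 - 44 = -673$)
$S k{\left(-9,b \right)} = - 673 \frac{1}{2 \cdot 15} = - 673 \cdot \frac{1}{2} \cdot \frac{1}{15} = \left(-673\right) \frac{1}{30} = - \frac{673}{30}$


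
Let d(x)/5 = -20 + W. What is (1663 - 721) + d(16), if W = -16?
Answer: 762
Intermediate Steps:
d(x) = -180 (d(x) = 5*(-20 - 16) = 5*(-36) = -180)
(1663 - 721) + d(16) = (1663 - 721) - 180 = 942 - 180 = 762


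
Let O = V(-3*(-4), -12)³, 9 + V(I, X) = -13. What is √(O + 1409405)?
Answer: √1398757 ≈ 1182.7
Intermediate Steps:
V(I, X) = -22 (V(I, X) = -9 - 13 = -22)
O = -10648 (O = (-22)³ = -10648)
√(O + 1409405) = √(-10648 + 1409405) = √1398757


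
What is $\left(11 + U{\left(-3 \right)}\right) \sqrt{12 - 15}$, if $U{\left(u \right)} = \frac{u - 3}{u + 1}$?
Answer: $14 i \sqrt{3} \approx 24.249 i$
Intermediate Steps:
$U{\left(u \right)} = \frac{-3 + u}{1 + u}$
$\left(11 + U{\left(-3 \right)}\right) \sqrt{12 - 15} = \left(11 + \frac{-3 - 3}{1 - 3}\right) \sqrt{12 - 15} = \left(11 + \frac{1}{-2} \left(-6\right)\right) \sqrt{-3} = \left(11 - -3\right) i \sqrt{3} = \left(11 + 3\right) i \sqrt{3} = 14 i \sqrt{3}$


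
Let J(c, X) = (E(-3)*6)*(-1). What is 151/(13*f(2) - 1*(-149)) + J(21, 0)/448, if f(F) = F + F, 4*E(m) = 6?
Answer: 65839/90048 ≈ 0.73115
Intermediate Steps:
E(m) = 3/2 (E(m) = (¼)*6 = 3/2)
f(F) = 2*F
J(c, X) = -9 (J(c, X) = ((3/2)*6)*(-1) = 9*(-1) = -9)
151/(13*f(2) - 1*(-149)) + J(21, 0)/448 = 151/(13*(2*2) - 1*(-149)) - 9/448 = 151/(13*4 + 149) - 9*1/448 = 151/(52 + 149) - 9/448 = 151/201 - 9/448 = 65839/90048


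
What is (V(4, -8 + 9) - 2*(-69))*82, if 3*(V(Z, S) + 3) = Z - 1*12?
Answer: 32554/3 ≈ 10851.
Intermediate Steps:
V(Z, S) = -7 + Z/3 (V(Z, S) = -3 + (Z - 1*12)/3 = -3 + (Z - 12)/3 = -3 + (-12 + Z)/3 = -3 + (-4 + Z/3) = -7 + Z/3)
(V(4, -8 + 9) - 2*(-69))*82 = ((-7 + (1/3)*4) - 2*(-69))*82 = ((-7 + 4/3) - 1*(-138))*82 = (-17/3 + 138)*82 = (397/3)*82 = 32554/3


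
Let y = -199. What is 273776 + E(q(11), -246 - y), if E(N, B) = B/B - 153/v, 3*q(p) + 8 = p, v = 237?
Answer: 21628332/79 ≈ 2.7378e+5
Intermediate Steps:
q(p) = -8/3 + p/3
E(N, B) = 28/79 (E(N, B) = B/B - 153/237 = 1 - 153*1/237 = 1 - 51/79 = 28/79)
273776 + E(q(11), -246 - y) = 273776 + 28/79 = 21628332/79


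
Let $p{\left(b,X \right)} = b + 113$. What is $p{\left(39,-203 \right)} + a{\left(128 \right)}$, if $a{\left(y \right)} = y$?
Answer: $280$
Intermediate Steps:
$p{\left(b,X \right)} = 113 + b$
$p{\left(39,-203 \right)} + a{\left(128 \right)} = \left(113 + 39\right) + 128 = 152 + 128 = 280$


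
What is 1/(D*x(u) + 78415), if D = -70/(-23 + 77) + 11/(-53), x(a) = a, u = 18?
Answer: 159/12463681 ≈ 1.2757e-5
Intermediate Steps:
D = -2152/1431 (D = -70/54 + 11*(-1/53) = -70*1/54 - 11/53 = -35/27 - 11/53 = -2152/1431 ≈ -1.5038)
1/(D*x(u) + 78415) = 1/(-2152/1431*18 + 78415) = 1/(-4304/159 + 78415) = 1/(12463681/159) = 159/12463681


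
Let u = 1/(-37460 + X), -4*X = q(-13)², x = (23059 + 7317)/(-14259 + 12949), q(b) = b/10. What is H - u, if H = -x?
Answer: 227579820772/9814630695 ≈ 23.188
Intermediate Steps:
q(b) = b/10 (q(b) = b*(⅒) = b/10)
x = -15188/655 (x = 30376/(-1310) = 30376*(-1/1310) = -15188/655 ≈ -23.188)
X = -169/400 (X = -((⅒)*(-13))²/4 = -(-13/10)²/4 = -¼*169/100 = -169/400 ≈ -0.42250)
H = 15188/655 (H = -1*(-15188/655) = 15188/655 ≈ 23.188)
u = -400/14984169 (u = 1/(-37460 - 169/400) = 1/(-14984169/400) = -400/14984169 ≈ -2.6695e-5)
H - u = 15188/655 - 1*(-400/14984169) = 15188/655 + 400/14984169 = 227579820772/9814630695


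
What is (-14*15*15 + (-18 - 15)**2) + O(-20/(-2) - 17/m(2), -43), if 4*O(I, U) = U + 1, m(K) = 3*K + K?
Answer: -4143/2 ≈ -2071.5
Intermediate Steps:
m(K) = 4*K
O(I, U) = 1/4 + U/4 (O(I, U) = (U + 1)/4 = (1 + U)/4 = 1/4 + U/4)
(-14*15*15 + (-18 - 15)**2) + O(-20/(-2) - 17/m(2), -43) = (-14*15*15 + (-18 - 15)**2) + (1/4 + (1/4)*(-43)) = (-210*15 + (-33)**2) + (1/4 - 43/4) = (-3150 + 1089) - 21/2 = -2061 - 21/2 = -4143/2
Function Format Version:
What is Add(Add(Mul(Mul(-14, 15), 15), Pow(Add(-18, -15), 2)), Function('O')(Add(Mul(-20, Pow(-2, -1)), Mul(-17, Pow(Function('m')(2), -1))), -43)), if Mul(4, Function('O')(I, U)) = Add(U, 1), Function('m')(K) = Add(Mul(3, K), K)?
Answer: Rational(-4143, 2) ≈ -2071.5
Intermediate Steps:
Function('m')(K) = Mul(4, K)
Function('O')(I, U) = Add(Rational(1, 4), Mul(Rational(1, 4), U)) (Function('O')(I, U) = Mul(Rational(1, 4), Add(U, 1)) = Mul(Rational(1, 4), Add(1, U)) = Add(Rational(1, 4), Mul(Rational(1, 4), U)))
Add(Add(Mul(Mul(-14, 15), 15), Pow(Add(-18, -15), 2)), Function('O')(Add(Mul(-20, Pow(-2, -1)), Mul(-17, Pow(Function('m')(2), -1))), -43)) = Add(Add(Mul(Mul(-14, 15), 15), Pow(Add(-18, -15), 2)), Add(Rational(1, 4), Mul(Rational(1, 4), -43))) = Add(Add(Mul(-210, 15), Pow(-33, 2)), Add(Rational(1, 4), Rational(-43, 4))) = Add(Add(-3150, 1089), Rational(-21, 2)) = Add(-2061, Rational(-21, 2)) = Rational(-4143, 2)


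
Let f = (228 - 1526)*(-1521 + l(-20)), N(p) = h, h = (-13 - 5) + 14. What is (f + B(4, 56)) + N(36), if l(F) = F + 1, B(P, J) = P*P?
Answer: 1998932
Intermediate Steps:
h = -4 (h = -18 + 14 = -4)
B(P, J) = P²
l(F) = 1 + F
N(p) = -4
f = 1998920 (f = (228 - 1526)*(-1521 + (1 - 20)) = -1298*(-1521 - 19) = -1298*(-1540) = 1998920)
(f + B(4, 56)) + N(36) = (1998920 + 4²) - 4 = (1998920 + 16) - 4 = 1998936 - 4 = 1998932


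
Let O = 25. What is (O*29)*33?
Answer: 23925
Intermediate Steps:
(O*29)*33 = (25*29)*33 = 725*33 = 23925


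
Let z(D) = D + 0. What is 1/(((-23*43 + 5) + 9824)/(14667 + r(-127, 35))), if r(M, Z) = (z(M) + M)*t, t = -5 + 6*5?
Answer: 8317/8840 ≈ 0.94084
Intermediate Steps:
z(D) = D
t = 25 (t = -5 + 30 = 25)
r(M, Z) = 50*M (r(M, Z) = (M + M)*25 = (2*M)*25 = 50*M)
1/(((-23*43 + 5) + 9824)/(14667 + r(-127, 35))) = 1/(((-23*43 + 5) + 9824)/(14667 + 50*(-127))) = 1/(((-989 + 5) + 9824)/(14667 - 6350)) = 1/((-984 + 9824)/8317) = 1/(8840*(1/8317)) = 1/(8840/8317) = 8317/8840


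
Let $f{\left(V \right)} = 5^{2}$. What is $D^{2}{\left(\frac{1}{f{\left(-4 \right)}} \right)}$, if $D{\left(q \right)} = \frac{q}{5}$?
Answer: $\frac{1}{15625} \approx 6.4 \cdot 10^{-5}$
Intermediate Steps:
$f{\left(V \right)} = 25$
$D{\left(q \right)} = \frac{q}{5}$ ($D{\left(q \right)} = q \frac{1}{5} = \frac{q}{5}$)
$D^{2}{\left(\frac{1}{f{\left(-4 \right)}} \right)} = \left(\frac{1}{5 \cdot 25}\right)^{2} = \left(\frac{1}{5} \cdot \frac{1}{25}\right)^{2} = \left(\frac{1}{125}\right)^{2} = \frac{1}{15625}$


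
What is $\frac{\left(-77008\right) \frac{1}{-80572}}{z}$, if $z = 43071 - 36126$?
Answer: $\frac{19252}{139893135} \approx 0.00013762$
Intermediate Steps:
$z = 6945$ ($z = 43071 - 36126 = 6945$)
$\frac{\left(-77008\right) \frac{1}{-80572}}{z} = \frac{\left(-77008\right) \frac{1}{-80572}}{6945} = \left(-77008\right) \left(- \frac{1}{80572}\right) \frac{1}{6945} = \frac{19252}{20143} \cdot \frac{1}{6945} = \frac{19252}{139893135}$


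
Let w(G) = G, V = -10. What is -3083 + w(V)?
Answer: -3093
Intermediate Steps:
-3083 + w(V) = -3083 - 10 = -3093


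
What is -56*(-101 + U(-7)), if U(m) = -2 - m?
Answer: 5376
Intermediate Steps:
-56*(-101 + U(-7)) = -56*(-101 + (-2 - 1*(-7))) = -56*(-101 + (-2 + 7)) = -56*(-101 + 5) = -56*(-96) = 5376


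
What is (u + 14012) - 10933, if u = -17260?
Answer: -14181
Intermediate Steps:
(u + 14012) - 10933 = (-17260 + 14012) - 10933 = -3248 - 10933 = -14181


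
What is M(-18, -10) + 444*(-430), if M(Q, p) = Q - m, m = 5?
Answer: -190943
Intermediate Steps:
M(Q, p) = -5 + Q (M(Q, p) = Q - 1*5 = Q - 5 = -5 + Q)
M(-18, -10) + 444*(-430) = (-5 - 18) + 444*(-430) = -23 - 190920 = -190943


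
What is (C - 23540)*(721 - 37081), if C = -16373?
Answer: 1451236680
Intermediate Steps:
(C - 23540)*(721 - 37081) = (-16373 - 23540)*(721 - 37081) = -39913*(-36360) = 1451236680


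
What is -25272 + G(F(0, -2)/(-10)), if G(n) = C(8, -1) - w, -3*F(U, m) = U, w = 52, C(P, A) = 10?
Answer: -25314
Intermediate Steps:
F(U, m) = -U/3
G(n) = -42 (G(n) = 10 - 1*52 = 10 - 52 = -42)
-25272 + G(F(0, -2)/(-10)) = -25272 - 42 = -25314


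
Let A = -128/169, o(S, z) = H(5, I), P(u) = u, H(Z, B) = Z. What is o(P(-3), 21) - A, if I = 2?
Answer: 973/169 ≈ 5.7574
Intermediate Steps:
o(S, z) = 5
A = -128/169 (A = -128*1/169 = -128/169 ≈ -0.75740)
o(P(-3), 21) - A = 5 - 1*(-128/169) = 5 + 128/169 = 973/169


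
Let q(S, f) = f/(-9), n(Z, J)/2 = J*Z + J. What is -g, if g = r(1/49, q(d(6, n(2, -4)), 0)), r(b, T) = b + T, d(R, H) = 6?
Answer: -1/49 ≈ -0.020408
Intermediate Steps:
n(Z, J) = 2*J + 2*J*Z (n(Z, J) = 2*(J*Z + J) = 2*(J + J*Z) = 2*J + 2*J*Z)
q(S, f) = -f/9 (q(S, f) = f*(-⅑) = -f/9)
r(b, T) = T + b
g = 1/49 (g = -⅑*0 + 1/49 = 0 + 1/49 = 1/49 ≈ 0.020408)
-g = -1*1/49 = -1/49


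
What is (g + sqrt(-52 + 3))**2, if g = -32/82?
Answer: (16 - 287*I)**2/1681 ≈ -48.848 - 5.4634*I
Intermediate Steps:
g = -16/41 (g = -32*1/82 = -16/41 ≈ -0.39024)
(g + sqrt(-52 + 3))**2 = (-16/41 + sqrt(-52 + 3))**2 = (-16/41 + sqrt(-49))**2 = (-16/41 + 7*I)**2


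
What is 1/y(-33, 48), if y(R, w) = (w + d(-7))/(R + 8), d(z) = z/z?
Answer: -25/49 ≈ -0.51020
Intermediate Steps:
d(z) = 1
y(R, w) = (1 + w)/(8 + R) (y(R, w) = (w + 1)/(R + 8) = (1 + w)/(8 + R))
1/y(-33, 48) = 1/((1 + 48)/(8 - 33)) = 1/(49/(-25)) = 1/(-1/25*49) = 1/(-49/25) = -25/49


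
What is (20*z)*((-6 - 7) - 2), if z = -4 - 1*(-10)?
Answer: -1800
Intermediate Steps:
z = 6 (z = -4 + 10 = 6)
(20*z)*((-6 - 7) - 2) = (20*6)*((-6 - 7) - 2) = 120*(-13 - 2) = 120*(-15) = -1800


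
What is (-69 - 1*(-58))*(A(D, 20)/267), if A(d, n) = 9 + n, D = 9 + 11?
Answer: -319/267 ≈ -1.1948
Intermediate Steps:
D = 20
(-69 - 1*(-58))*(A(D, 20)/267) = (-69 - 1*(-58))*((9 + 20)/267) = (-69 + 58)*(29*(1/267)) = -11*29/267 = -319/267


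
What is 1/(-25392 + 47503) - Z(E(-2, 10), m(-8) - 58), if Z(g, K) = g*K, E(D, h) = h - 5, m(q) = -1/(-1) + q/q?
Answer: 6191081/22111 ≈ 280.00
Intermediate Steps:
m(q) = 2 (m(q) = -1*(-1) + 1 = 1 + 1 = 2)
E(D, h) = -5 + h
Z(g, K) = K*g
1/(-25392 + 47503) - Z(E(-2, 10), m(-8) - 58) = 1/(-25392 + 47503) - (2 - 58)*(-5 + 10) = 1/22111 - (-56)*5 = 1/22111 - 1*(-280) = 1/22111 + 280 = 6191081/22111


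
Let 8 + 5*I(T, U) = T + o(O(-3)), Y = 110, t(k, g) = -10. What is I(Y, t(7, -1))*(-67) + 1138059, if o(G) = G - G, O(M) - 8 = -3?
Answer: 5683461/5 ≈ 1.1367e+6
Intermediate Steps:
O(M) = 5 (O(M) = 8 - 3 = 5)
o(G) = 0
I(T, U) = -8/5 + T/5 (I(T, U) = -8/5 + (T + 0)/5 = -8/5 + T/5)
I(Y, t(7, -1))*(-67) + 1138059 = (-8/5 + (⅕)*110)*(-67) + 1138059 = (-8/5 + 22)*(-67) + 1138059 = (102/5)*(-67) + 1138059 = -6834/5 + 1138059 = 5683461/5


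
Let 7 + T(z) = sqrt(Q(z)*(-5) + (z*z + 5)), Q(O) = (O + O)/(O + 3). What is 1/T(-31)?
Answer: 98/12683 + sqrt(187166)/12683 ≈ 0.041838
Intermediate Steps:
Q(O) = 2*O/(3 + O) (Q(O) = (2*O)/(3 + O) = 2*O/(3 + O))
T(z) = -7 + sqrt(5 + z**2 - 10*z/(3 + z)) (T(z) = -7 + sqrt((2*z/(3 + z))*(-5) + (z*z + 5)) = -7 + sqrt(-10*z/(3 + z) + (z**2 + 5)) = -7 + sqrt(-10*z/(3 + z) + (5 + z**2)) = -7 + sqrt(5 + z**2 - 10*z/(3 + z)))
1/T(-31) = 1/(-7 + sqrt((-10*(-31) + (3 - 31)*(5 + (-31)**2))/(3 - 31))) = 1/(-7 + sqrt((310 - 28*(5 + 961))/(-28))) = 1/(-7 + sqrt(-(310 - 28*966)/28)) = 1/(-7 + sqrt(-(310 - 27048)/28)) = 1/(-7 + sqrt(-1/28*(-26738))) = 1/(-7 + sqrt(13369/14)) = 1/(-7 + sqrt(187166)/14)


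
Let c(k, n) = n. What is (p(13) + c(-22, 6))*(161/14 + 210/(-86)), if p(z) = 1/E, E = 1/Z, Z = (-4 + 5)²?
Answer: 5453/86 ≈ 63.407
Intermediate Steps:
Z = 1 (Z = 1² = 1)
E = 1 (E = 1/1 = 1)
p(z) = 1 (p(z) = 1/1 = 1)
(p(13) + c(-22, 6))*(161/14 + 210/(-86)) = (1 + 6)*(161/14 + 210/(-86)) = 7*(161*(1/14) + 210*(-1/86)) = 7*(23/2 - 105/43) = 7*(779/86) = 5453/86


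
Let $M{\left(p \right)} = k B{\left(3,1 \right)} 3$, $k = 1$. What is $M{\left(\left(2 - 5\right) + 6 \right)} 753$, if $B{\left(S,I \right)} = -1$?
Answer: $-2259$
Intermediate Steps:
$M{\left(p \right)} = -3$ ($M{\left(p \right)} = 1 \left(-1\right) 3 = \left(-1\right) 3 = -3$)
$M{\left(\left(2 - 5\right) + 6 \right)} 753 = \left(-3\right) 753 = -2259$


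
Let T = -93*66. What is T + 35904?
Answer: 29766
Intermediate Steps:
T = -6138
T + 35904 = -6138 + 35904 = 29766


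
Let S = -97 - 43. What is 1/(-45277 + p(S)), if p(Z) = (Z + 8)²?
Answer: -1/27853 ≈ -3.5903e-5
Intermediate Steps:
S = -140
p(Z) = (8 + Z)²
1/(-45277 + p(S)) = 1/(-45277 + (8 - 140)²) = 1/(-45277 + (-132)²) = 1/(-45277 + 17424) = 1/(-27853) = -1/27853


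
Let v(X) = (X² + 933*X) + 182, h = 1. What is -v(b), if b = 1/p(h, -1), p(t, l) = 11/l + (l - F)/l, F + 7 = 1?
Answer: -31665/256 ≈ -123.69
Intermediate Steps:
F = -6 (F = -7 + 1 = -6)
p(t, l) = 11/l + (6 + l)/l (p(t, l) = 11/l + (l - 1*(-6))/l = 11/l + (l + 6)/l = 11/l + (6 + l)/l)
b = -1/16 (b = 1/((17 - 1)/(-1)) = 1/(-1*16) = 1/(-16) = -1/16 ≈ -0.062500)
v(X) = 182 + X² + 933*X
-v(b) = -(182 + (-1/16)² + 933*(-1/16)) = -(182 + 1/256 - 933/16) = -1*31665/256 = -31665/256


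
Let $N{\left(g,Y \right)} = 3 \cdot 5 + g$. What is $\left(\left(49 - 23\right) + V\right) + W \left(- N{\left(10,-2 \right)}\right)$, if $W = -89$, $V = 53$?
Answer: $2304$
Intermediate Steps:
$N{\left(g,Y \right)} = 15 + g$
$\left(\left(49 - 23\right) + V\right) + W \left(- N{\left(10,-2 \right)}\right) = \left(\left(49 - 23\right) + 53\right) - 89 \left(- (15 + 10)\right) = \left(26 + 53\right) - 89 \left(\left(-1\right) 25\right) = 79 - -2225 = 79 + 2225 = 2304$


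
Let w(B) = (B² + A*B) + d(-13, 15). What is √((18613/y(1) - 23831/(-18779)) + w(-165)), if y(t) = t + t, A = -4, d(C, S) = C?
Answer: √52445907257870/37558 ≈ 192.82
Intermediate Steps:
y(t) = 2*t
w(B) = -13 + B² - 4*B (w(B) = (B² - 4*B) - 13 = -13 + B² - 4*B)
√((18613/y(1) - 23831/(-18779)) + w(-165)) = √((18613/((2*1)) - 23831/(-18779)) + (-13 + (-165)² - 4*(-165))) = √((18613/2 - 23831*(-1/18779)) + (-13 + 27225 + 660)) = √((18613*(½) + 23831/18779) + 27872) = √((18613/2 + 23831/18779) + 27872) = √(349581189/37558 + 27872) = √(1396397765/37558) = √52445907257870/37558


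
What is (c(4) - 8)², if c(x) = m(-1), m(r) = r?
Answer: 81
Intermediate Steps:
c(x) = -1
(c(4) - 8)² = (-1 - 8)² = (-9)² = 81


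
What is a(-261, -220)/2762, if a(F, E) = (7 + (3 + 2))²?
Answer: 72/1381 ≈ 0.052136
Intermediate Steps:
a(F, E) = 144 (a(F, E) = (7 + 5)² = 12² = 144)
a(-261, -220)/2762 = 144/2762 = 144*(1/2762) = 72/1381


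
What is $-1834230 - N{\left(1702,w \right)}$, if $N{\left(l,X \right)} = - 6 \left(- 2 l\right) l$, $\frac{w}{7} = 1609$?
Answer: $-36595878$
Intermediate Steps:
$w = 11263$ ($w = 7 \cdot 1609 = 11263$)
$N{\left(l,X \right)} = 12 l^{2}$ ($N{\left(l,X \right)} = 12 l l = 12 l^{2}$)
$-1834230 - N{\left(1702,w \right)} = -1834230 - 12 \cdot 1702^{2} = -1834230 - 12 \cdot 2896804 = -1834230 - 34761648 = -36595878$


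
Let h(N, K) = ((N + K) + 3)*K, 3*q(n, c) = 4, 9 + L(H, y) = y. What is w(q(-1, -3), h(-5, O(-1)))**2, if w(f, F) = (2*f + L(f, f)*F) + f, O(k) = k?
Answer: 361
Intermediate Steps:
L(H, y) = -9 + y
q(n, c) = 4/3 (q(n, c) = (1/3)*4 = 4/3)
h(N, K) = K*(3 + K + N) (h(N, K) = ((K + N) + 3)*K = (3 + K + N)*K = K*(3 + K + N))
w(f, F) = 3*f + F*(-9 + f) (w(f, F) = (2*f + (-9 + f)*F) + f = (2*f + F*(-9 + f)) + f = 3*f + F*(-9 + f))
w(q(-1, -3), h(-5, O(-1)))**2 = (3*(4/3) + (-(3 - 1 - 5))*(-9 + 4/3))**2 = (4 - 1*(-3)*(-23/3))**2 = (4 + 3*(-23/3))**2 = (4 - 23)**2 = (-19)**2 = 361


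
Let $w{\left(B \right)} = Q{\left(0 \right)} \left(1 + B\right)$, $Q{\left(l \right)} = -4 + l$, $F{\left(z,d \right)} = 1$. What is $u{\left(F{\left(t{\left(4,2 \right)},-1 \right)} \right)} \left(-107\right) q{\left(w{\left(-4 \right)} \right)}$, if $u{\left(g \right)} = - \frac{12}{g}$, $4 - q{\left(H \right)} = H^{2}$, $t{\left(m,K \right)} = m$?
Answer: $-179760$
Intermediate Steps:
$w{\left(B \right)} = -4 - 4 B$ ($w{\left(B \right)} = \left(-4 + 0\right) \left(1 + B\right) = - 4 \left(1 + B\right) = -4 - 4 B$)
$q{\left(H \right)} = 4 - H^{2}$
$u{\left(F{\left(t{\left(4,2 \right)},-1 \right)} \right)} \left(-107\right) q{\left(w{\left(-4 \right)} \right)} = - \frac{12}{1} \left(-107\right) \left(4 - \left(-4 - -16\right)^{2}\right) = \left(-12\right) 1 \left(-107\right) \left(4 - \left(-4 + 16\right)^{2}\right) = \left(-12\right) \left(-107\right) \left(4 - 12^{2}\right) = 1284 \left(4 - 144\right) = 1284 \left(-140\right) = -179760$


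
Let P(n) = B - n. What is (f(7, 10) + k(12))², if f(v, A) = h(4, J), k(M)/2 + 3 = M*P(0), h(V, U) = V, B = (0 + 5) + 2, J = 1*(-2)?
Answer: 27556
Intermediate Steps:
J = -2
B = 7 (B = 5 + 2 = 7)
P(n) = 7 - n
k(M) = -6 + 14*M (k(M) = -6 + 2*(M*(7 - 1*0)) = -6 + 2*(M*(7 + 0)) = -6 + 2*(M*7) = -6 + 2*(7*M) = -6 + 14*M)
f(v, A) = 4
(f(7, 10) + k(12))² = (4 + (-6 + 14*12))² = (4 + (-6 + 168))² = (4 + 162)² = 166² = 27556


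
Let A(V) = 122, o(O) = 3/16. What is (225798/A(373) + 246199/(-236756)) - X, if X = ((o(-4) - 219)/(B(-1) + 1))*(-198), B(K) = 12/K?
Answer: 167193153271/28884232 ≈ 5788.4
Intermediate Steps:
o(O) = 3/16 (o(O) = 3*(1/16) = 3/16)
X = -31509/8 (X = ((3/16 - 219)/(12/(-1) + 1))*(-198) = -3501/(16*(12*(-1) + 1))*(-198) = -3501/(16*(-12 + 1))*(-198) = -3501/16/(-11)*(-198) = -3501/16*(-1/11)*(-198) = (3501/176)*(-198) = -31509/8 ≈ -3938.6)
(225798/A(373) + 246199/(-236756)) - X = (225798/122 + 246199/(-236756)) - 1*(-31509/8) = (225798*(1/122) + 246199*(-1/236756)) + 31509/8 = (112899/61 - 246199/236756) + 31509/8 = 26714497505/14442116 + 31509/8 = 167193153271/28884232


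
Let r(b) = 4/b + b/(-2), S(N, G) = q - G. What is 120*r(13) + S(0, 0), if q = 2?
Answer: -9634/13 ≈ -741.08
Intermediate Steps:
S(N, G) = 2 - G
r(b) = 4/b - b/2 (r(b) = 4/b + b*(-½) = 4/b - b/2)
120*r(13) + S(0, 0) = 120*(4/13 - ½*13) + (2 - 1*0) = 120*(4*(1/13) - 13/2) + (2 + 0) = 120*(4/13 - 13/2) + 2 = 120*(-161/26) + 2 = -9660/13 + 2 = -9634/13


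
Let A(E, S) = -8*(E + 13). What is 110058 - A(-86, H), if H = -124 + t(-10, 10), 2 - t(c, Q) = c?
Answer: 109474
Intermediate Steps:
t(c, Q) = 2 - c
H = -112 (H = -124 + (2 - 1*(-10)) = -124 + (2 + 10) = -124 + 12 = -112)
A(E, S) = -104 - 8*E (A(E, S) = -8*(13 + E) = -104 - 8*E)
110058 - A(-86, H) = 110058 - (-104 - 8*(-86)) = 110058 - (-104 + 688) = 110058 - 1*584 = 110058 - 584 = 109474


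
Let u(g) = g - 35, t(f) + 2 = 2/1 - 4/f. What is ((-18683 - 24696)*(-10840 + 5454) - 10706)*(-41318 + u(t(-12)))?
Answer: -9661165123368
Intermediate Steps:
t(f) = -4/f (t(f) = -2 + (2/1 - 4/f) = -2 + (2*1 - 4/f) = -2 + (2 - 4/f) = -4/f)
u(g) = -35 + g
((-18683 - 24696)*(-10840 + 5454) - 10706)*(-41318 + u(t(-12))) = ((-18683 - 24696)*(-10840 + 5454) - 10706)*(-41318 + (-35 - 4/(-12))) = (-43379*(-5386) - 10706)*(-41318 + (-35 - 4*(-1/12))) = (233639294 - 10706)*(-41318 + (-35 + 1/3)) = 233628588*(-41318 - 104/3) = 233628588*(-124058/3) = -9661165123368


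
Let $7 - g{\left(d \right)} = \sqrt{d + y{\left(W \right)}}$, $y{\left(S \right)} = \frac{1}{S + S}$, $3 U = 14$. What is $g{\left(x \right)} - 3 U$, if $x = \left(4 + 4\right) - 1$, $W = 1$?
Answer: $-7 - \frac{\sqrt{30}}{2} \approx -9.7386$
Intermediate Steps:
$U = \frac{14}{3}$ ($U = \frac{1}{3} \cdot 14 = \frac{14}{3} \approx 4.6667$)
$y{\left(S \right)} = \frac{1}{2 S}$
$x = 7$ ($x = 8 - 1 = 7$)
$g{\left(d \right)} = 7 - \sqrt{\frac{1}{2} + d}$ ($g{\left(d \right)} = 7 - \sqrt{d + \frac{1}{2 \cdot 1}} = 7 - \sqrt{d + \frac{1}{2} \cdot 1} = 7 - \sqrt{d + \frac{1}{2}} = 7 - \sqrt{\frac{1}{2} + d}$)
$g{\left(x \right)} - 3 U = \left(7 - \frac{\sqrt{2 + 4 \cdot 7}}{2}\right) - 14 = \left(7 - \frac{\sqrt{2 + 28}}{2}\right) - 14 = \left(7 - \frac{\sqrt{30}}{2}\right) - 14 = -7 - \frac{\sqrt{30}}{2}$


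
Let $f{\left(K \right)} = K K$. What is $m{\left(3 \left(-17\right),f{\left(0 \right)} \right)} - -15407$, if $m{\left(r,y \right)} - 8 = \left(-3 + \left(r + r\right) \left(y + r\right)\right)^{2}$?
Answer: $27045016$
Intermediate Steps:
$f{\left(K \right)} = K^{2}$
$m{\left(r,y \right)} = 8 + \left(-3 + 2 r \left(r + y\right)\right)^{2}$ ($m{\left(r,y \right)} = 8 + \left(-3 + \left(r + r\right) \left(y + r\right)\right)^{2} = 8 + \left(-3 + 2 r \left(r + y\right)\right)^{2}$)
$m{\left(3 \left(-17\right),f{\left(0 \right)} \right)} - -15407 = \left(8 + \left(-3 + 2 \left(3 \left(-17\right)\right)^{2} + 2 \cdot 3 \left(-17\right) 0^{2}\right)^{2}\right) - -15407 = \left(8 + \left(-3 + 2 \left(-51\right)^{2} + 2 \left(-51\right) 0\right)^{2}\right) + 15407 = \left(8 + \left(-3 + 2 \cdot 2601 + 0\right)^{2}\right) + 15407 = \left(8 + \left(-3 + 5202 + 0\right)^{2}\right) + 15407 = \left(8 + 5199^{2}\right) + 15407 = \left(8 + 27029601\right) + 15407 = 27029609 + 15407 = 27045016$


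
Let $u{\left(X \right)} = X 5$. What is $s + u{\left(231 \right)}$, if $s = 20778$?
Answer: $21933$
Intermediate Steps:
$u{\left(X \right)} = 5 X$
$s + u{\left(231 \right)} = 20778 + 5 \cdot 231 = 20778 + 1155 = 21933$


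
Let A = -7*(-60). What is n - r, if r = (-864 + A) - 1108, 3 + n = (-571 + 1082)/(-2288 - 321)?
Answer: 4040830/2609 ≈ 1548.8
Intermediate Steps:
A = 420
n = -8338/2609 (n = -3 + (-571 + 1082)/(-2288 - 321) = -3 + 511/(-2609) = -3 + 511*(-1/2609) = -3 - 511/2609 = -8338/2609 ≈ -3.1959)
r = -1552 (r = (-864 + 420) - 1108 = -444 - 1108 = -1552)
n - r = -8338/2609 - 1*(-1552) = -8338/2609 + 1552 = 4040830/2609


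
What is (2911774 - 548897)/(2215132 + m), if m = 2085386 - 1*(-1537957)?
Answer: 2362877/5838475 ≈ 0.40471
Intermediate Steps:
m = 3623343 (m = 2085386 + 1537957 = 3623343)
(2911774 - 548897)/(2215132 + m) = (2911774 - 548897)/(2215132 + 3623343) = 2362877/5838475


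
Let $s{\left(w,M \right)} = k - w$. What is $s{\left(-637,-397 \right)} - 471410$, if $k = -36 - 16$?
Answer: $-470825$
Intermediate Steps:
$k = -52$ ($k = -36 - 16 = -52$)
$s{\left(w,M \right)} = -52 - w$
$s{\left(-637,-397 \right)} - 471410 = \left(-52 - -637\right) - 471410 = \left(-52 + 637\right) - 471410 = 585 - 471410 = -470825$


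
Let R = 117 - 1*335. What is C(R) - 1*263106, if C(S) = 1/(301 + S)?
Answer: -21837797/83 ≈ -2.6311e+5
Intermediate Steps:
R = -218 (R = 117 - 335 = -218)
C(R) - 1*263106 = 1/(301 - 218) - 1*263106 = 1/83 - 263106 = -21837797/83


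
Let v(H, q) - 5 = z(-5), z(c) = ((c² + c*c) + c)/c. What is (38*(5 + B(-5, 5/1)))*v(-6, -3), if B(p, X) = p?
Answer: 0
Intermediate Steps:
z(c) = (c + 2*c²)/c (z(c) = ((c² + c²) + c)/c = (2*c² + c)/c = (c + 2*c²)/c)
v(H, q) = -4 (v(H, q) = 5 + (1 + 2*(-5)) = 5 + (1 - 10) = 5 - 9 = -4)
(38*(5 + B(-5, 5/1)))*v(-6, -3) = (38*(5 - 5))*(-4) = (38*0)*(-4) = 0*(-4) = 0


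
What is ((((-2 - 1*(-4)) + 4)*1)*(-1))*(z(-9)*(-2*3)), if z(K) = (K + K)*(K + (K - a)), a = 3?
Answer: 13608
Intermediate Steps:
z(K) = 2*K*(-3 + 2*K) (z(K) = (K + K)*(K + (K - 1*3)) = (2*K)*(K + (K - 3)) = (2*K)*(K + (-3 + K)) = (2*K)*(-3 + 2*K) = 2*K*(-3 + 2*K))
((((-2 - 1*(-4)) + 4)*1)*(-1))*(z(-9)*(-2*3)) = ((((-2 - 1*(-4)) + 4)*1)*(-1))*((2*(-9)*(-3 + 2*(-9)))*(-2*3)) = ((((-2 + 4) + 4)*1)*(-1))*((2*(-9)*(-3 - 18))*(-6)) = (((2 + 4)*1)*(-1))*((2*(-9)*(-21))*(-6)) = ((6*1)*(-1))*(378*(-6)) = (6*(-1))*(-2268) = -6*(-2268) = 13608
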